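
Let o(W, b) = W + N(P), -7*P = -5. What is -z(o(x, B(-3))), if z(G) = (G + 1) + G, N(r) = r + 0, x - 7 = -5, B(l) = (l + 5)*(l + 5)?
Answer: -45/7 ≈ -6.4286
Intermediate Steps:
P = 5/7 (P = -1/7*(-5) = 5/7 ≈ 0.71429)
B(l) = (5 + l)**2 (B(l) = (5 + l)*(5 + l) = (5 + l)**2)
x = 2 (x = 7 - 5 = 2)
N(r) = r
o(W, b) = 5/7 + W (o(W, b) = W + 5/7 = 5/7 + W)
z(G) = 1 + 2*G (z(G) = (1 + G) + G = 1 + 2*G)
-z(o(x, B(-3))) = -(1 + 2*(5/7 + 2)) = -(1 + 2*(19/7)) = -(1 + 38/7) = -1*45/7 = -45/7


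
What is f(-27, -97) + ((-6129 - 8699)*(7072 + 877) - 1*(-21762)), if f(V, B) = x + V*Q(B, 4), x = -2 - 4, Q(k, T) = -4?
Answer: -117845908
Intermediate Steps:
x = -6
f(V, B) = -6 - 4*V (f(V, B) = -6 + V*(-4) = -6 - 4*V)
f(-27, -97) + ((-6129 - 8699)*(7072 + 877) - 1*(-21762)) = (-6 - 4*(-27)) + ((-6129 - 8699)*(7072 + 877) - 1*(-21762)) = (-6 + 108) + (-14828*7949 + 21762) = 102 + (-117867772 + 21762) = 102 - 117846010 = -117845908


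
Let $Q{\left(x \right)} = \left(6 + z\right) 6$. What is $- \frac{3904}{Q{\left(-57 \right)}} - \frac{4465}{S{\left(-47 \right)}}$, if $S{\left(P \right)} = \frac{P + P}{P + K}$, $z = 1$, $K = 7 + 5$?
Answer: $- \frac{73729}{42} \approx -1755.5$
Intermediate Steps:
$K = 12$
$S{\left(P \right)} = \frac{2 P}{12 + P}$ ($S{\left(P \right)} = \frac{P + P}{P + 12} = \frac{2 P}{12 + P}$)
$Q{\left(x \right)} = 42$ ($Q{\left(x \right)} = \left(6 + 1\right) 6 = 7 \cdot 6 = 42$)
$- \frac{3904}{Q{\left(-57 \right)}} - \frac{4465}{S{\left(-47 \right)}} = - \frac{3904}{42} - \frac{4465}{2 \left(-47\right) \frac{1}{12 - 47}} = \left(-3904\right) \frac{1}{42} - \frac{4465}{2 \left(-47\right) \frac{1}{-35}} = - \frac{1952}{21} - \frac{4465}{2 \left(-47\right) \left(- \frac{1}{35}\right)} = - \frac{1952}{21} - \frac{4465}{\frac{94}{35}} = - \frac{1952}{21} - \frac{3325}{2} = - \frac{73729}{42}$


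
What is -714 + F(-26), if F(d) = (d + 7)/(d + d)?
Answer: -37109/52 ≈ -713.63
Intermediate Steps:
F(d) = (7 + d)/(2*d) (F(d) = (7 + d)/((2*d)) = (7 + d)*(1/(2*d)) = (7 + d)/(2*d))
-714 + F(-26) = -714 + (½)*(7 - 26)/(-26) = -714 + (½)*(-1/26)*(-19) = -714 + 19/52 = -37109/52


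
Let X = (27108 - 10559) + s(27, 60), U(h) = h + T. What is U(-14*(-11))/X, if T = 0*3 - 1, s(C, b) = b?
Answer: 9/977 ≈ 0.0092119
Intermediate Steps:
T = -1 (T = 0 - 1 = -1)
U(h) = -1 + h (U(h) = h - 1 = -1 + h)
X = 16609 (X = (27108 - 10559) + 60 = 16549 + 60 = 16609)
U(-14*(-11))/X = (-1 - 14*(-11))/16609 = (-1 + 154)*(1/16609) = 153*(1/16609) = 9/977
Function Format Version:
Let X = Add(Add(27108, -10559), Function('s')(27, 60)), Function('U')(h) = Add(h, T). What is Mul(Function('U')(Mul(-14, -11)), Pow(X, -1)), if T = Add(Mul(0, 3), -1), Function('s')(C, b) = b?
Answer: Rational(9, 977) ≈ 0.0092119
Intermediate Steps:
T = -1 (T = Add(0, -1) = -1)
Function('U')(h) = Add(-1, h) (Function('U')(h) = Add(h, -1) = Add(-1, h))
X = 16609 (X = Add(Add(27108, -10559), 60) = Add(16549, 60) = 16609)
Mul(Function('U')(Mul(-14, -11)), Pow(X, -1)) = Mul(Add(-1, Mul(-14, -11)), Pow(16609, -1)) = Mul(Add(-1, 154), Rational(1, 16609)) = Mul(153, Rational(1, 16609)) = Rational(9, 977)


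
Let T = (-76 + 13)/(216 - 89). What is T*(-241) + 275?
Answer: 50108/127 ≈ 394.55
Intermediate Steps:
T = -63/127 ≈ -0.49606
T*(-241) + 275 = -63/127*(-241) + 275 = 15183/127 + 275 = 50108/127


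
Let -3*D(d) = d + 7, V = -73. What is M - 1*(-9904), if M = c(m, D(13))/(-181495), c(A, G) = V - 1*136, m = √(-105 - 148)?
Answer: 1797526689/181495 ≈ 9904.0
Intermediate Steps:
m = I*√253 (m = √(-253) = I*√253 ≈ 15.906*I)
D(d) = -7/3 - d/3 (D(d) = -(d + 7)/3 = -(7 + d)/3 = -7/3 - d/3)
c(A, G) = -209 (c(A, G) = -73 - 1*136 = -73 - 136 = -209)
M = 209/181495 (M = -209/(-181495) = -209*(-1/181495) = 209/181495 ≈ 0.0011515)
M - 1*(-9904) = 209/181495 - 1*(-9904) = 209/181495 + 9904 = 1797526689/181495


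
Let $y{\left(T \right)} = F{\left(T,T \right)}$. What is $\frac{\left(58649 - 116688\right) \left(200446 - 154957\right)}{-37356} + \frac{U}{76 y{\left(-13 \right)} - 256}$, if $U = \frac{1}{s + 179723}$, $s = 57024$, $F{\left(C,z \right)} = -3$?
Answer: $\frac{1145914539735093}{16213855042} \approx 70675.0$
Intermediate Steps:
$y{\left(T \right)} = -3$
$U = \frac{1}{236747}$ ($U = \frac{1}{57024 + 179723} = \frac{1}{236747} \approx 4.2239 \cdot 10^{-6}$)
$\frac{\left(58649 - 116688\right) \left(200446 - 154957\right)}{-37356} + \frac{U}{76 y{\left(-13 \right)} - 256} = \frac{\left(58649 - 116688\right) \left(200446 - 154957\right)}{-37356} + \frac{1}{236747 \left(76 \left(-3\right) - 256\right)} = \left(-58039\right) 45489 \left(- \frac{1}{37356}\right) + \frac{1}{236747 \left(-228 - 256\right)} = \left(-2640136071\right) \left(- \frac{1}{37356}\right) + \frac{1}{236747 \left(-484\right)} = \frac{880045357}{12452} + \frac{1}{236747} \left(- \frac{1}{484}\right) = \frac{880045357}{12452} - \frac{1}{114585548} = \frac{1145914539735093}{16213855042}$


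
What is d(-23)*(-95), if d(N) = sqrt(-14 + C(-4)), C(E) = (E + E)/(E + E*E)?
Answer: -190*I*sqrt(33)/3 ≈ -363.82*I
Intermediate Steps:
C(E) = 2*E/(E + E**2) (C(E) = (2*E)/(E + E**2) = 2*E/(E + E**2))
d(N) = 2*I*sqrt(33)/3 (d(N) = sqrt(-14 + 2/(1 - 4)) = sqrt(-14 + 2/(-3)) = sqrt(-14 + 2*(-1/3)) = sqrt(-14 - 2/3) = sqrt(-44/3) = 2*I*sqrt(33)/3)
d(-23)*(-95) = (2*I*sqrt(33)/3)*(-95) = -190*I*sqrt(33)/3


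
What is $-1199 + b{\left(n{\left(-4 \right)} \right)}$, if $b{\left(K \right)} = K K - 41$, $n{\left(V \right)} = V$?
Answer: $-1224$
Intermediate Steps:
$b{\left(K \right)} = -41 + K^{2}$ ($b{\left(K \right)} = K^{2} - 41 = -41 + K^{2}$)
$-1199 + b{\left(n{\left(-4 \right)} \right)} = -1199 - \left(41 - \left(-4\right)^{2}\right) = -1199 + \left(-41 + 16\right) = -1199 - 25 = -1224$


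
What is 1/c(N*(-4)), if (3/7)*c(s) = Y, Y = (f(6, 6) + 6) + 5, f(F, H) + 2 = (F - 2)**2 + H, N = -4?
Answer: 3/217 ≈ 0.013825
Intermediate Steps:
f(F, H) = -2 + H + (-2 + F)**2 (f(F, H) = -2 + ((F - 2)**2 + H) = -2 + ((-2 + F)**2 + H) = -2 + (H + (-2 + F)**2) = -2 + H + (-2 + F)**2)
Y = 31 (Y = ((-2 + 6 + (-2 + 6)**2) + 6) + 5 = ((-2 + 6 + 4**2) + 6) + 5 = ((-2 + 6 + 16) + 6) + 5 = (20 + 6) + 5 = 26 + 5 = 31)
c(s) = 217/3 (c(s) = (7/3)*31 = 217/3)
1/c(N*(-4)) = 1/(217/3) = 3/217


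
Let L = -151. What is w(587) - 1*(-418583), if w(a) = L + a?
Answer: 419019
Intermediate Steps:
w(a) = -151 + a
w(587) - 1*(-418583) = (-151 + 587) - 1*(-418583) = 436 + 418583 = 419019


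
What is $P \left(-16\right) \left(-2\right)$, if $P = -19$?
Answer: $-608$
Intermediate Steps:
$P \left(-16\right) \left(-2\right) = \left(-19\right) \left(-16\right) \left(-2\right) = 304 \left(-2\right) = -608$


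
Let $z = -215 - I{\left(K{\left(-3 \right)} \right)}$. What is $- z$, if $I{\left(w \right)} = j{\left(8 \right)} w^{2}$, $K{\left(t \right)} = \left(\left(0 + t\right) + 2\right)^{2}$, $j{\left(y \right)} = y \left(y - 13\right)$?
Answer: $175$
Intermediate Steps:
$j{\left(y \right)} = y \left(-13 + y\right)$
$K{\left(t \right)} = \left(2 + t\right)^{2}$ ($K{\left(t \right)} = \left(t + 2\right)^{2} = \left(2 + t\right)^{2}$)
$I{\left(w \right)} = - 40 w^{2}$ ($I{\left(w \right)} = 8 \left(-13 + 8\right) w^{2} = 8 \left(-5\right) w^{2} = - 40 w^{2}$)
$z = -175$ ($z = -215 - - 40 \left(\left(2 - 3\right)^{2}\right)^{2} = -215 - - 40 \left(\left(-1\right)^{2}\right)^{2} = -215 - - 40 \cdot 1^{2} = -215 - \left(-40\right) 1 = -215 - -40 = -215 + 40 = -175$)
$- z = \left(-1\right) \left(-175\right) = 175$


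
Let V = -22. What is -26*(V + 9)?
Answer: 338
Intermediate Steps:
-26*(V + 9) = -26*(-22 + 9) = -26*(-13) = 338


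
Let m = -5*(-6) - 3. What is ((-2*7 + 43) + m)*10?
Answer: 560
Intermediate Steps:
m = 27 (m = 30 - 3 = 27)
((-2*7 + 43) + m)*10 = ((-2*7 + 43) + 27)*10 = ((-14 + 43) + 27)*10 = (29 + 27)*10 = 56*10 = 560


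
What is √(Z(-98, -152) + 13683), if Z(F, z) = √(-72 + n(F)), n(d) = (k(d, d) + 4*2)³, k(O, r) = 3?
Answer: √(13683 + √1259) ≈ 117.13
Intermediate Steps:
n(d) = 1331 (n(d) = (3 + 4*2)³ = (3 + 8)³ = 11³ = 1331)
Z(F, z) = √1259 (Z(F, z) = √(-72 + 1331) = √1259)
√(Z(-98, -152) + 13683) = √(√1259 + 13683) = √(13683 + √1259)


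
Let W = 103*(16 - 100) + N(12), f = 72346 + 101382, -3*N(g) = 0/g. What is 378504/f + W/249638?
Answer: 5811617931/2710569404 ≈ 2.1441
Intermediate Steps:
N(g) = 0 (N(g) = -0/g = -⅓*0 = 0)
f = 173728
W = -8652 (W = 103*(16 - 100) + 0 = 103*(-84) + 0 = -8652 + 0 = -8652)
378504/f + W/249638 = 378504/173728 - 8652/249638 = 378504*(1/173728) - 8652*1/249638 = 47313/21716 - 4326/124819 = 5811617931/2710569404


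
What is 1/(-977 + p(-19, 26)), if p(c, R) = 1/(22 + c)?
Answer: -3/2930 ≈ -0.0010239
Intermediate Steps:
1/(-977 + p(-19, 26)) = 1/(-977 + 1/(22 - 19)) = 1/(-977 + 1/3) = 1/(-977 + ⅓) = 1/(-2930/3) = -3/2930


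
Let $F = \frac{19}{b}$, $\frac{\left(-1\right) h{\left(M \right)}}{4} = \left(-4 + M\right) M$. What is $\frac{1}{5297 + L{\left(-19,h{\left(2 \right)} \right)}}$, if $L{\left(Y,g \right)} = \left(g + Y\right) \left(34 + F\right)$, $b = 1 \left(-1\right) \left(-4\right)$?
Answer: $\frac{4}{20723} \approx 0.00019302$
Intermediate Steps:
$h{\left(M \right)} = - 4 M \left(-4 + M\right)$ ($h{\left(M \right)} = - 4 \left(-4 + M\right) M = - 4 M \left(-4 + M\right)$)
$b = 4$ ($b = \left(-1\right) \left(-4\right) = 4$)
$F = \frac{19}{4} \approx 4.75$
$L{\left(Y,g \right)} = \frac{155 Y}{4} + \frac{155 g}{4}$ ($L{\left(Y,g \right)} = \left(g + Y\right) \left(34 + \frac{19}{4}\right) = \left(Y + g\right) \frac{155}{4} = \frac{155 Y}{4} + \frac{155 g}{4}$)
$\frac{1}{5297 + L{\left(-19,h{\left(2 \right)} \right)}} = \frac{1}{5297 + \left(\frac{155}{4} \left(-19\right) + \frac{155 \cdot 4 \cdot 2 \left(4 - 2\right)}{4}\right)} = \frac{1}{5297 - \left(\frac{2945}{4} - \frac{155 \cdot 4 \cdot 2 \left(4 - 2\right)}{4}\right)} = \frac{1}{5297 - \left(\frac{2945}{4} - \frac{155 \cdot 4 \cdot 2 \cdot 2}{4}\right)} = \frac{1}{5297 + \left(- \frac{2945}{4} + \frac{155}{4} \cdot 16\right)} = \frac{1}{5297 + \left(- \frac{2945}{4} + 620\right)} = \frac{1}{5297 - \frac{465}{4}} = \frac{1}{\frac{20723}{4}} = \frac{4}{20723}$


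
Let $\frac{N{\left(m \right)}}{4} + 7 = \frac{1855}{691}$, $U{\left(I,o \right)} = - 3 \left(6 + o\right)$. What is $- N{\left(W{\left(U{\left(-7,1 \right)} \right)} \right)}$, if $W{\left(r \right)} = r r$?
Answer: $\frac{11928}{691} \approx 17.262$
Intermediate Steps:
$U{\left(I,o \right)} = -18 - 3 o$
$W{\left(r \right)} = r^{2}$
$N{\left(m \right)} = - \frac{11928}{691}$ ($N{\left(m \right)} = -28 + 4 \cdot \frac{1855}{691} = -28 + \frac{7420}{691} = - \frac{11928}{691}$)
$- N{\left(W{\left(U{\left(-7,1 \right)} \right)} \right)} = \left(-1\right) \left(- \frac{11928}{691}\right) = \frac{11928}{691}$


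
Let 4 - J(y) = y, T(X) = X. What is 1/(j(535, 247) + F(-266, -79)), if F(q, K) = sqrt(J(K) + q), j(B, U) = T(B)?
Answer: 535/286408 - I*sqrt(183)/286408 ≈ 0.001868 - 4.7232e-5*I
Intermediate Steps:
J(y) = 4 - y
j(B, U) = B
F(q, K) = sqrt(4 + q - K) (F(q, K) = sqrt((4 - K) + q) = sqrt(4 + q - K))
1/(j(535, 247) + F(-266, -79)) = 1/(535 + sqrt(4 - 266 - 1*(-79))) = 1/(535 + sqrt(4 - 266 + 79)) = 1/(535 + sqrt(-183)) = 1/(535 + I*sqrt(183))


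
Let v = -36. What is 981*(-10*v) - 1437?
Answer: 351723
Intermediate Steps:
981*(-10*v) - 1437 = 981*(-10*(-36)) - 1437 = 981*360 - 1437 = 353160 - 1437 = 351723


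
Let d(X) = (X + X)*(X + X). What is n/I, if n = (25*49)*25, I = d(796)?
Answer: 30625/2534464 ≈ 0.012083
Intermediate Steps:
d(X) = 4*X**2 (d(X) = (2*X)*(2*X) = 4*X**2)
I = 2534464 (I = 4*796**2 = 4*633616 = 2534464)
n = 30625 (n = 1225*25 = 30625)
n/I = 30625/2534464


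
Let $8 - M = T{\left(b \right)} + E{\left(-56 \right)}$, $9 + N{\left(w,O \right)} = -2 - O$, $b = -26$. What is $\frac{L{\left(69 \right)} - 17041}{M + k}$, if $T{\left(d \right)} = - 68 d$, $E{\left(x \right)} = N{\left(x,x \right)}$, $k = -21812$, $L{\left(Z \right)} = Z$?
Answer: $\frac{16972}{23617} \approx 0.71863$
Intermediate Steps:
$N{\left(w,O \right)} = -11 - O$ ($N{\left(w,O \right)} = -9 - \left(2 + O\right) = -11 - O$)
$E{\left(x \right)} = -11 - x$
$M = -1805$ ($M = 8 - \left(\left(-68\right) \left(-26\right) - -45\right) = 8 - \left(1768 + \left(-11 + 56\right)\right) = 8 - \left(1768 + 45\right) = 8 - 1813 = -1805$)
$\frac{L{\left(69 \right)} - 17041}{M + k} = \frac{69 - 17041}{-1805 - 21812} = - \frac{16972}{-23617} = \left(-16972\right) \left(- \frac{1}{23617}\right) = \frac{16972}{23617}$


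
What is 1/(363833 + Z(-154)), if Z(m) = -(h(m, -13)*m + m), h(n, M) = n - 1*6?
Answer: 1/339347 ≈ 2.9468e-6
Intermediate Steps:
h(n, M) = -6 + n (h(n, M) = n - 6 = -6 + n)
Z(m) = -m - m*(-6 + m) (Z(m) = -((-6 + m)*m + m) = -(m*(-6 + m) + m) = -(m + m*(-6 + m)) = -m - m*(-6 + m))
1/(363833 + Z(-154)) = 1/(363833 - 154*(5 - 1*(-154))) = 1/(363833 - 154*(5 + 154)) = 1/(363833 - 154*159) = 1/(363833 - 24486) = 1/339347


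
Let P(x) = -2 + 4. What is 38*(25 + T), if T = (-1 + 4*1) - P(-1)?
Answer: 988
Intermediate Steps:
P(x) = 2
T = 1 (T = (-1 + 4*1) - 1*2 = (-1 + 4) - 2 = 3 - 2 = 1)
38*(25 + T) = 38*(25 + 1) = 38*26 = 988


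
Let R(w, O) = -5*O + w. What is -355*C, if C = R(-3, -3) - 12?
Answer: 0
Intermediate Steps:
R(w, O) = w - 5*O
C = 0 (C = (-3 - 5*(-3)) - 12 = (-3 + 15) - 12 = 12 - 12 = 0)
-355*C = -355*0 = 0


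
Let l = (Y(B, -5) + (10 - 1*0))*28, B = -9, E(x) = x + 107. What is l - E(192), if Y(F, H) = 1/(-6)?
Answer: -71/3 ≈ -23.667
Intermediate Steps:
E(x) = 107 + x
Y(F, H) = -⅙
l = 826/3 (l = (-⅙ + (10 - 1*0))*28 = (-⅙ + (10 + 0))*28 = (-⅙ + 10)*28 = (59/6)*28 = 826/3 ≈ 275.33)
l - E(192) = 826/3 - (107 + 192) = 826/3 - 1*299 = 826/3 - 299 = -71/3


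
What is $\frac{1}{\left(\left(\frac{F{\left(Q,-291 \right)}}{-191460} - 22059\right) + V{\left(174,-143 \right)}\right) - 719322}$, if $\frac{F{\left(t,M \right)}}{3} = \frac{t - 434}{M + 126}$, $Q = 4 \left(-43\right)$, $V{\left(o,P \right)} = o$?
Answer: $- \frac{1755050}{1300855345451} \approx -1.3491 \cdot 10^{-6}$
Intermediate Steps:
$Q = -172$
$F{\left(t,M \right)} = \frac{3 \left(-434 + t\right)}{126 + M}$ ($F{\left(t,M \right)} = 3 \frac{t - 434}{M + 126} = 3 \frac{-434 + t}{126 + M} = \frac{3 \left(-434 + t\right)}{126 + M}$)
$\frac{1}{\left(\left(\frac{F{\left(Q,-291 \right)}}{-191460} - 22059\right) + V{\left(174,-143 \right)}\right) - 719322} = \frac{1}{\left(\left(\frac{3 \frac{1}{126 - 291} \left(-434 - 172\right)}{-191460} - 22059\right) + 174\right) - 719322} = \frac{1}{\left(\left(3 \frac{1}{-165} \left(-606\right) \left(- \frac{1}{191460}\right) - 22059\right) + 174\right) - 719322} = \frac{1}{\left(\left(3 \left(- \frac{1}{165}\right) \left(-606\right) \left(- \frac{1}{191460}\right) - 22059\right) + 174\right) - 719322} = \frac{1}{\left(\left(\frac{606}{55} \left(- \frac{1}{191460}\right) - 22059\right) + 174\right) - 719322} = \frac{1}{\left(\left(- \frac{101}{1755050} - 22059\right) + 174\right) - 719322} = \frac{1}{\left(- \frac{38714648051}{1755050} + 174\right) - 719322} = \frac{1}{- \frac{38409269351}{1755050} - 719322} = \frac{1}{- \frac{1300855345451}{1755050}} = - \frac{1755050}{1300855345451}$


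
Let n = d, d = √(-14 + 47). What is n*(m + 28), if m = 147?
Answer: 175*√33 ≈ 1005.3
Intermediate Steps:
d = √33 ≈ 5.7446
n = √33 ≈ 5.7446
n*(m + 28) = √33*(147 + 28) = √33*175 = 175*√33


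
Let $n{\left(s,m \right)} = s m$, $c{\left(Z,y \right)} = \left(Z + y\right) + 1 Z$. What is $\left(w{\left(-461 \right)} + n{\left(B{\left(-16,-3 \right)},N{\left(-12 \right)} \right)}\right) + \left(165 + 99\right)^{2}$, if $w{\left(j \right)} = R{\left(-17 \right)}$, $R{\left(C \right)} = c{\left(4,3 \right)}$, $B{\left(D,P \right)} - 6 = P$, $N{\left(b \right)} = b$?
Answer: $69671$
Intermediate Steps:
$c{\left(Z,y \right)} = y + 2 Z$ ($c{\left(Z,y \right)} = \left(Z + y\right) + Z = y + 2 Z$)
$B{\left(D,P \right)} = 6 + P$
$n{\left(s,m \right)} = m s$
$R{\left(C \right)} = 11$ ($R{\left(C \right)} = 3 + 2 \cdot 4 = 3 + 8 = 11$)
$w{\left(j \right)} = 11$
$\left(w{\left(-461 \right)} + n{\left(B{\left(-16,-3 \right)},N{\left(-12 \right)} \right)}\right) + \left(165 + 99\right)^{2} = \left(11 - 12 \left(6 - 3\right)\right) + \left(165 + 99\right)^{2} = \left(11 - 36\right) + 264^{2} = \left(11 - 36\right) + 69696 = -25 + 69696 = 69671$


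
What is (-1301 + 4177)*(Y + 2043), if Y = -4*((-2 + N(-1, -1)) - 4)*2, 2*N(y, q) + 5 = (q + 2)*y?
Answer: 6082740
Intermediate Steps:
N(y, q) = -5/2 + y*(2 + q)/2 (N(y, q) = -5/2 + ((q + 2)*y)/2 = -5/2 + ((2 + q)*y)/2 = -5/2 + (y*(2 + q))/2 = -5/2 + y*(2 + q)/2)
Y = 72 (Y = -4*((-2 + (-5/2 - 1 + (½)*(-1)*(-1))) - 4)*2 = -4*((-2 + (-5/2 - 1 + ½)) - 4)*2 = -4*((-2 - 3) - 4)*2 = -4*(-5 - 4)*2 = -4*(-9)*2 = 36*2 = 72)
(-1301 + 4177)*(Y + 2043) = (-1301 + 4177)*(72 + 2043) = 2876*2115 = 6082740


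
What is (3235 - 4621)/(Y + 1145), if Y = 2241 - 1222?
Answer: -693/1082 ≈ -0.64048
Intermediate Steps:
Y = 1019
(3235 - 4621)/(Y + 1145) = (3235 - 4621)/(1019 + 1145) = -1386/2164 = -1386*1/2164 = -693/1082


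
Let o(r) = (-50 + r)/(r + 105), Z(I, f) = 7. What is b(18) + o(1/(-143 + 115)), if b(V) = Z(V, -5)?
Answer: 19172/2939 ≈ 6.5233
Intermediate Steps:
b(V) = 7
o(r) = (-50 + r)/(105 + r)
b(18) + o(1/(-143 + 115)) = 7 + (-50 + 1/(-143 + 115))/(105 + 1/(-143 + 115)) = 7 + (-50 + 1/(-28))/(105 + 1/(-28)) = 7 + (-50 - 1/28)/(105 - 1/28) = 7 - 1401/28/(2939/28) = 7 + (28/2939)*(-1401/28) = 7 - 1401/2939 = 19172/2939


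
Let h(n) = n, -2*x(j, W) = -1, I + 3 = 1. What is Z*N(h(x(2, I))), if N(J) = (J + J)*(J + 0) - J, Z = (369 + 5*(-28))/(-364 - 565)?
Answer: 0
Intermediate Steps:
I = -2 (I = -3 + 1 = -2)
x(j, W) = ½ (x(j, W) = -½*(-1) = ½)
Z = -229/929 (Z = (369 - 140)/(-929) = 229*(-1/929) = -229/929 ≈ -0.24650)
N(J) = -J + 2*J² (N(J) = (2*J)*J - J = 2*J² - J = -J + 2*J²)
Z*N(h(x(2, I))) = -229*(-1 + 2*(½))/1858 = -229*(-1 + 1)/1858 = -229*0/1858 = -229/929*0 = 0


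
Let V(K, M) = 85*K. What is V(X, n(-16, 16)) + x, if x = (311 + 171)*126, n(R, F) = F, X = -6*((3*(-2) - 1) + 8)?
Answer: 60222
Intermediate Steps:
X = -6 (X = -6*((-6 - 1) + 8) = -6*(-7 + 8) = -6*1 = -6)
x = 60732 (x = 482*126 = 60732)
V(X, n(-16, 16)) + x = 85*(-6) + 60732 = -510 + 60732 = 60222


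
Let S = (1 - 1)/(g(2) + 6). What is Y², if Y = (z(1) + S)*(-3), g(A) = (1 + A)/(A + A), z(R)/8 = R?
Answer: 576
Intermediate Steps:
z(R) = 8*R
g(A) = (1 + A)/(2*A) (g(A) = (1 + A)/((2*A)) = (1 + A)*(1/(2*A)) = (1 + A)/(2*A))
S = 0 (S = (1 - 1)/((½)*(1 + 2)/2 + 6) = 0/((½)*(½)*3 + 6) = 0/(¾ + 6) = 0/(27/4) = 0*(4/27) = 0)
Y = -24 (Y = (8*1 + 0)*(-3) = (8 + 0)*(-3) = 8*(-3) = -24)
Y² = (-24)² = 576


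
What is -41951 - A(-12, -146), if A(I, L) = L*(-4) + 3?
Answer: -42538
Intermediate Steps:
A(I, L) = 3 - 4*L (A(I, L) = -4*L + 3 = 3 - 4*L)
-41951 - A(-12, -146) = -41951 - (3 - 4*(-146)) = -41951 - (3 + 584) = -41951 - 1*587 = -41951 - 587 = -42538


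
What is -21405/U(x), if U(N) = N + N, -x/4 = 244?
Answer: 21405/1952 ≈ 10.966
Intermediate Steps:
x = -976 (x = -4*244 = -976)
U(N) = 2*N
-21405/U(x) = -21405/(2*(-976)) = -21405/(-1952) = -21405*(-1/1952) = 21405/1952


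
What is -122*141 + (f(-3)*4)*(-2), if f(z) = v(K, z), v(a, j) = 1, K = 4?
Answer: -17210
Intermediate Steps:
f(z) = 1
-122*141 + (f(-3)*4)*(-2) = -122*141 + (1*4)*(-2) = -17202 + 4*(-2) = -17202 - 8 = -17210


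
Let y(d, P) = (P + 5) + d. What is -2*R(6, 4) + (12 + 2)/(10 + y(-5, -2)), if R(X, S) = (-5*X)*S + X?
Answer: 919/4 ≈ 229.75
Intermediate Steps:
y(d, P) = 5 + P + d (y(d, P) = (5 + P) + d = 5 + P + d)
R(X, S) = X - 5*S*X (R(X, S) = -5*S*X + X = X - 5*S*X)
-2*R(6, 4) + (12 + 2)/(10 + y(-5, -2)) = -12*(1 - 5*4) + (12 + 2)/(10 + (5 - 2 - 5)) = -12*(1 - 20) + 14/(10 - 2) = -12*(-19) + 14/8 = -2*(-114) + 14*(⅛) = 228 + 7/4 = 919/4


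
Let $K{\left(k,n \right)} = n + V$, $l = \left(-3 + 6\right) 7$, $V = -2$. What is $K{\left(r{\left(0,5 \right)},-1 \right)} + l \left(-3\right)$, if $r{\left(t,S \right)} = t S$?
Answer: $-66$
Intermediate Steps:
$l = 21$ ($l = 3 \cdot 7 = 21$)
$r{\left(t,S \right)} = S t$
$K{\left(k,n \right)} = -2 + n$ ($K{\left(k,n \right)} = n - 2 = -2 + n$)
$K{\left(r{\left(0,5 \right)},-1 \right)} + l \left(-3\right) = \left(-2 - 1\right) + 21 \left(-3\right) = -3 - 63 = -66$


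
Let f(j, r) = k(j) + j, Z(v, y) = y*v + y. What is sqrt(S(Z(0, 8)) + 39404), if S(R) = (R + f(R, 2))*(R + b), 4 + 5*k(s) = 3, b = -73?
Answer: sqrt(38377) ≈ 195.90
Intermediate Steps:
k(s) = -1/5 (k(s) = -4/5 + (1/5)*3 = -4/5 + 3/5 = -1/5)
Z(v, y) = y + v*y (Z(v, y) = v*y + y = y + v*y)
f(j, r) = -1/5 + j
S(R) = (-73 + R)*(-1/5 + 2*R) (S(R) = (R + (-1/5 + R))*(R - 73) = (-1/5 + 2*R)*(-73 + R) = (-73 + R)*(-1/5 + 2*R))
sqrt(S(Z(0, 8)) + 39404) = sqrt((73/5 + 2*(8*(1 + 0))**2 - 5848*(1 + 0)/5) + 39404) = sqrt((73/5 + 2*(8*1)**2 - 5848/5) + 39404) = sqrt((73/5 + 2*8**2 - 731/5*8) + 39404) = sqrt((73/5 + 2*64 - 5848/5) + 39404) = sqrt((73/5 + 128 - 5848/5) + 39404) = sqrt(-1027 + 39404) = sqrt(38377)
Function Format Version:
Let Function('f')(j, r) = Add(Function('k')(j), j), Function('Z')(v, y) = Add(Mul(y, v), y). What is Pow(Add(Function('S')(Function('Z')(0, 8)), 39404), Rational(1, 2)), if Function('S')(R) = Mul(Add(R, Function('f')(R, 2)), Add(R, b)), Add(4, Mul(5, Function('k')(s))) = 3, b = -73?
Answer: Pow(38377, Rational(1, 2)) ≈ 195.90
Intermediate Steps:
Function('k')(s) = Rational(-1, 5) (Function('k')(s) = Add(Rational(-4, 5), Mul(Rational(1, 5), 3)) = Add(Rational(-4, 5), Rational(3, 5)) = Rational(-1, 5))
Function('Z')(v, y) = Add(y, Mul(v, y)) (Function('Z')(v, y) = Add(Mul(v, y), y) = Add(y, Mul(v, y)))
Function('f')(j, r) = Add(Rational(-1, 5), j)
Function('S')(R) = Mul(Add(-73, R), Add(Rational(-1, 5), Mul(2, R))) (Function('S')(R) = Mul(Add(R, Add(Rational(-1, 5), R)), Add(R, -73)) = Mul(Add(Rational(-1, 5), Mul(2, R)), Add(-73, R)) = Mul(Add(-73, R), Add(Rational(-1, 5), Mul(2, R))))
Pow(Add(Function('S')(Function('Z')(0, 8)), 39404), Rational(1, 2)) = Pow(Add(Add(Rational(73, 5), Mul(2, Pow(Mul(8, Add(1, 0)), 2)), Mul(Rational(-731, 5), Mul(8, Add(1, 0)))), 39404), Rational(1, 2)) = Pow(Add(Add(Rational(73, 5), Mul(2, Pow(Mul(8, 1), 2)), Mul(Rational(-731, 5), Mul(8, 1))), 39404), Rational(1, 2)) = Pow(Add(Add(Rational(73, 5), Mul(2, Pow(8, 2)), Mul(Rational(-731, 5), 8)), 39404), Rational(1, 2)) = Pow(Add(Add(Rational(73, 5), Mul(2, 64), Rational(-5848, 5)), 39404), Rational(1, 2)) = Pow(Add(Add(Rational(73, 5), 128, Rational(-5848, 5)), 39404), Rational(1, 2)) = Pow(Add(-1027, 39404), Rational(1, 2)) = Pow(38377, Rational(1, 2))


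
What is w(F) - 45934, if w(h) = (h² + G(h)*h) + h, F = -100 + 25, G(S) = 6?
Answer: -40834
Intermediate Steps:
F = -75
w(h) = h² + 7*h (w(h) = (h² + 6*h) + h = h² + 7*h)
w(F) - 45934 = -75*(7 - 75) - 45934 = -75*(-68) - 45934 = 5100 - 45934 = -40834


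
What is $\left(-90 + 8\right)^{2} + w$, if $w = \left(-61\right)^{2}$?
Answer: $10445$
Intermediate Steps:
$w = 3721$
$\left(-90 + 8\right)^{2} + w = \left(-90 + 8\right)^{2} + 3721 = \left(-82\right)^{2} + 3721 = 6724 + 3721 = 10445$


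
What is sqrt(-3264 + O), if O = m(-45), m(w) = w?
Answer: I*sqrt(3309) ≈ 57.524*I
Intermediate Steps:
O = -45
sqrt(-3264 + O) = sqrt(-3264 - 45) = sqrt(-3309) = I*sqrt(3309)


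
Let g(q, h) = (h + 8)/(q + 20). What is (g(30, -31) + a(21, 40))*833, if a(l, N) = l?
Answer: 855491/50 ≈ 17110.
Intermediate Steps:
g(q, h) = (8 + h)/(20 + q)
(g(30, -31) + a(21, 40))*833 = ((8 - 31)/(20 + 30) + 21)*833 = (-23/50 + 21)*833 = (1027/50)*833 = 855491/50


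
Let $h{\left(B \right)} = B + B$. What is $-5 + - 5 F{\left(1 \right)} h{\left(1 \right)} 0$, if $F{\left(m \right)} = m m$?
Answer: $-5$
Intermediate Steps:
$F{\left(m \right)} = m^{2}$
$h{\left(B \right)} = 2 B$
$-5 + - 5 F{\left(1 \right)} h{\left(1 \right)} 0 = -5 + - 5 \cdot 1^{2} \cdot 2 \cdot 1 \cdot 0 = -5 + \left(-5\right) 1 \cdot 2 \cdot 0 = -5 + \left(-5\right) 2 \cdot 0 = -5 - 0 = -5 + 0 = -5$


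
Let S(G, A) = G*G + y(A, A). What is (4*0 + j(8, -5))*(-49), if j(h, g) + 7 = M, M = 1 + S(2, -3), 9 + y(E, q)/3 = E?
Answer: 1862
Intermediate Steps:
y(E, q) = -27 + 3*E
S(G, A) = -27 + G² + 3*A (S(G, A) = G*G + (-27 + 3*A) = G² + (-27 + 3*A) = -27 + G² + 3*A)
M = -31 (M = 1 + (-27 + 2² + 3*(-3)) = 1 + (-27 + 4 - 9) = 1 - 32 = -31)
j(h, g) = -38 (j(h, g) = -7 - 31 = -38)
(4*0 + j(8, -5))*(-49) = (4*0 - 38)*(-49) = (0 - 38)*(-49) = -38*(-49) = 1862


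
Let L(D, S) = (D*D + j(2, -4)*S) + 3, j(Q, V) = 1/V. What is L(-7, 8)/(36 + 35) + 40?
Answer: 2890/71 ≈ 40.704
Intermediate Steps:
L(D, S) = 3 + D**2 - S/4 (L(D, S) = (D*D + S/(-4)) + 3 = (D**2 - S/4) + 3 = 3 + D**2 - S/4)
L(-7, 8)/(36 + 35) + 40 = (3 + (-7)**2 - 1/4*8)/(36 + 35) + 40 = (3 + 49 - 2)/71 + 40 = 50*(1/71) + 40 = 50/71 + 40 = 2890/71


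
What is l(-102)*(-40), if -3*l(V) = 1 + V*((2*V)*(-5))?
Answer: -4161560/3 ≈ -1.3872e+6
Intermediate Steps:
l(V) = -⅓ + 10*V²/3 (l(V) = -(1 + V*((2*V)*(-5)))/3 = -(1 + V*(-10*V))/3 = -(1 - 10*V²)/3 = -⅓ + 10*V²/3)
l(-102)*(-40) = (-⅓ + (10/3)*(-102)²)*(-40) = (-⅓ + (10/3)*10404)*(-40) = (-⅓ + 34680)*(-40) = (104039/3)*(-40) = -4161560/3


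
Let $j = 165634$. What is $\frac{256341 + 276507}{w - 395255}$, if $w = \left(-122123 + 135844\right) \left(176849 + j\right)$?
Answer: $\frac{133212}{1174703497} \approx 0.0001134$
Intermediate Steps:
$w = 4699209243$ ($w = \left(-122123 + 135844\right) \left(176849 + 165634\right) = 13721 \cdot 342483 = 4699209243$)
$\frac{256341 + 276507}{w - 395255} = \frac{256341 + 276507}{4699209243 - 395255} = \frac{532848}{4698813988} = 532848 \cdot \frac{1}{4698813988} = \frac{133212}{1174703497}$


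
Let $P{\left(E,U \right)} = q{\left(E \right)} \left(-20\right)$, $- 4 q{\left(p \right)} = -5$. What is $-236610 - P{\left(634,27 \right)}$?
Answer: $-236585$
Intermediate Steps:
$q{\left(p \right)} = \frac{5}{4}$ ($q{\left(p \right)} = \left(- \frac{1}{4}\right) \left(-5\right) = \frac{5}{4}$)
$P{\left(E,U \right)} = -25$ ($P{\left(E,U \right)} = \frac{5}{4} \left(-20\right) = -25$)
$-236610 - P{\left(634,27 \right)} = -236610 - -25 = -236610 + 25 = -236585$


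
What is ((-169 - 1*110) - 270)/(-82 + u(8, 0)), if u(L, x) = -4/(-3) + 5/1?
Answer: 1647/227 ≈ 7.2555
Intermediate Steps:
u(L, x) = 19/3 (u(L, x) = -4*(-⅓) + 5*1 = 4/3 + 5 = 19/3)
((-169 - 1*110) - 270)/(-82 + u(8, 0)) = ((-169 - 1*110) - 270)/(-82 + 19/3) = ((-169 - 110) - 270)/(-227/3) = (-279 - 270)*(-3/227) = -549*(-3/227) = 1647/227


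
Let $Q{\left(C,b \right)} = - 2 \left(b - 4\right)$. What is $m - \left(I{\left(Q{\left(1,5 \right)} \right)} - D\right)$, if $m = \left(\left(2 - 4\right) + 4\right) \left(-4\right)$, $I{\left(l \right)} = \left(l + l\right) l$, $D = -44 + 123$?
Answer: $63$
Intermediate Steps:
$Q{\left(C,b \right)} = 8 - 2 b$ ($Q{\left(C,b \right)} = - 2 \left(-4 + b\right) = 8 - 2 b$)
$D = 79$
$I{\left(l \right)} = 2 l^{2}$ ($I{\left(l \right)} = 2 l l = 2 l^{2}$)
$m = -8$ ($m = \left(-2 + 4\right) \left(-4\right) = 2 \left(-4\right) = -8$)
$m - \left(I{\left(Q{\left(1,5 \right)} \right)} - D\right) = -8 - \left(2 \left(8 - 10\right)^{2} - 79\right) = -8 - \left(2 \left(-2\right)^{2} - 79\right) = -8 - \left(2 \cdot 4 - 79\right) = -8 - \left(8 - 79\right) = -8 - -71 = -8 + 71 = 63$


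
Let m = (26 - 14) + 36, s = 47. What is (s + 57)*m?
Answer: 4992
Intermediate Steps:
m = 48 (m = 12 + 36 = 48)
(s + 57)*m = (47 + 57)*48 = 104*48 = 4992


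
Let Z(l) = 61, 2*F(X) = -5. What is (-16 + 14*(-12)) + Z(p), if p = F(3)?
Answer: -123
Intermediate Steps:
F(X) = -5/2 (F(X) = (½)*(-5) = -5/2)
p = -5/2 ≈ -2.5000
(-16 + 14*(-12)) + Z(p) = (-16 + 14*(-12)) + 61 = (-16 - 168) + 61 = -184 + 61 = -123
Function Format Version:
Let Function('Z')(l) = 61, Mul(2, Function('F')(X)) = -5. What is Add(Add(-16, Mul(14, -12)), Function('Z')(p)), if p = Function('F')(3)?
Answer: -123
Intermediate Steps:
Function('F')(X) = Rational(-5, 2) (Function('F')(X) = Mul(Rational(1, 2), -5) = Rational(-5, 2))
p = Rational(-5, 2) ≈ -2.5000
Add(Add(-16, Mul(14, -12)), Function('Z')(p)) = Add(Add(-16, Mul(14, -12)), 61) = Add(Add(-16, -168), 61) = Add(-184, 61) = -123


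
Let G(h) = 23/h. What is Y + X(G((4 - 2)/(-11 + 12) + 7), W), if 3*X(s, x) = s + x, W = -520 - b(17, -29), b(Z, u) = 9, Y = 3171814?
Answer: 85634240/27 ≈ 3.1716e+6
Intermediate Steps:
W = -529 (W = -520 - 1*9 = -520 - 9 = -529)
X(s, x) = s/3 + x/3 (X(s, x) = (s + x)/3 = s/3 + x/3)
Y + X(G((4 - 2)/(-11 + 12) + 7), W) = 3171814 + ((23/((4 - 2)/(-11 + 12) + 7))/3 + (⅓)*(-529)) = 3171814 + ((23/(2/1 + 7))/3 - 529/3) = 3171814 + ((23/(2*1 + 7))/3 - 529/3) = 3171814 + ((23/(2 + 7))/3 - 529/3) = 3171814 + ((23/9)/3 - 529/3) = 3171814 + ((23*(⅑))/3 - 529/3) = 3171814 + ((⅓)*(23/9) - 529/3) = 3171814 + (23/27 - 529/3) = 3171814 - 4738/27 = 85634240/27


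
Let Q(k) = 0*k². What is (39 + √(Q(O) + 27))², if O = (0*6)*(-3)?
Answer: 1548 + 234*√3 ≈ 1953.3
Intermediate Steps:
O = 0 (O = 0*(-3) = 0)
Q(k) = 0
(39 + √(Q(O) + 27))² = (39 + √(0 + 27))² = (39 + √27)² = (39 + 3*√3)²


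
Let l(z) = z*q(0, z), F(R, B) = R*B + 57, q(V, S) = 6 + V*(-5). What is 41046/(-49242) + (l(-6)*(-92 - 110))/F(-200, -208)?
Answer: -225294233/341878999 ≈ -0.65899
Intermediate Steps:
q(V, S) = 6 - 5*V
F(R, B) = 57 + B*R (F(R, B) = B*R + 57 = 57 + B*R)
l(z) = 6*z (l(z) = z*(6 - 5*0) = z*(6 + 0) = z*6 = 6*z)
41046/(-49242) + (l(-6)*(-92 - 110))/F(-200, -208) = 41046/(-49242) + ((6*(-6))*(-92 - 110))/(57 - 208*(-200)) = 41046*(-1/49242) + (-36*(-202))/(57 + 41600) = -6841/8207 + 7272/41657 = -225294233/341878999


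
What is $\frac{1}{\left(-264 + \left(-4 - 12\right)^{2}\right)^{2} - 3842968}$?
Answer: $- \frac{1}{3842904} \approx -2.6022 \cdot 10^{-7}$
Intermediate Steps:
$\frac{1}{\left(-264 + \left(-4 - 12\right)^{2}\right)^{2} - 3842968} = \frac{1}{\left(-264 + \left(-16\right)^{2}\right)^{2} - 3842968} = \frac{1}{\left(-264 + 256\right)^{2} - 3842968} = \frac{1}{\left(-8\right)^{2} - 3842968} = \frac{1}{64 - 3842968} = \frac{1}{-3842904} = - \frac{1}{3842904}$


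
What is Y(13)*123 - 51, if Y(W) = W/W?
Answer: 72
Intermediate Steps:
Y(W) = 1
Y(13)*123 - 51 = 1*123 - 51 = 123 - 51 = 72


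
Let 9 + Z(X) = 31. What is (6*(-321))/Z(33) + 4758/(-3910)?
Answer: -1908834/21505 ≈ -88.762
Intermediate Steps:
Z(X) = 22 (Z(X) = -9 + 31 = 22)
(6*(-321))/Z(33) + 4758/(-3910) = (6*(-321))/22 + 4758/(-3910) = -1926*1/22 + 4758*(-1/3910) = -963/11 - 2379/1955 = -1908834/21505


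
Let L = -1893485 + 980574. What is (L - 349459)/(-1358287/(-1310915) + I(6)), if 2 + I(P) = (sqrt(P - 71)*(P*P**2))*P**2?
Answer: 232331830725885850/750468411663252890761 + 1874344746374256888000*I*sqrt(65)/750468411663252890761 ≈ 0.00030958 + 20.136*I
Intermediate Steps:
L = -912911
I(P) = -2 + P**5*sqrt(-71 + P) (I(P) = -2 + (sqrt(P - 71)*(P*P**2))*P**2 = -2 + (sqrt(-71 + P)*P**3)*P**2 = -2 + (P**3*sqrt(-71 + P))*P**2 = -2 + P**5*sqrt(-71 + P))
(L - 349459)/(-1358287/(-1310915) + I(6)) = (-912911 - 349459)/(-1358287/(-1310915) + (-2 + 6**5*sqrt(-71 + 6))) = -1262370/(-1358287*(-1/1310915) + (-2 + 7776*sqrt(-65))) = -1262370/(1358287/1310915 + (-2 + 7776*(I*sqrt(65)))) = -1262370/(1358287/1310915 + (-2 + 7776*I*sqrt(65))) = -1262370/(-1263543/1310915 + 7776*I*sqrt(65))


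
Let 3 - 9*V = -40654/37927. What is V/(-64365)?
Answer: -30887/4394108439 ≈ -7.0292e-6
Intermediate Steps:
V = 154435/341343 (V = ⅓ - (-40654)/(9*37927) = ⅓ - ⅑*(-40654/37927) = ⅓ + 40654/341343 = 154435/341343 ≈ 0.45243)
V/(-64365) = (154435/341343)/(-64365) = (154435/341343)*(-1/64365) = -30887/4394108439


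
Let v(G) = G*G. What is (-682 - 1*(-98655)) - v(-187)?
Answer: 63004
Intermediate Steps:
v(G) = G**2
(-682 - 1*(-98655)) - v(-187) = (-682 - 1*(-98655)) - 1*(-187)**2 = (-682 + 98655) - 1*34969 = 97973 - 34969 = 63004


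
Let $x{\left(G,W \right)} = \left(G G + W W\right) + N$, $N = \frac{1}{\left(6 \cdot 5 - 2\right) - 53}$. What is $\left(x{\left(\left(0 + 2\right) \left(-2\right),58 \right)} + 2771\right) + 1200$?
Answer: $\frac{183774}{25} \approx 7351.0$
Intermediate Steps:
$N = - \frac{1}{25}$ ($N = \frac{1}{\left(30 - 2\right) - 53} = \frac{1}{28 - 53} = \frac{1}{-25} = - \frac{1}{25} \approx -0.04$)
$x{\left(G,W \right)} = - \frac{1}{25} + G^{2} + W^{2}$ ($x{\left(G,W \right)} = \left(G G + W W\right) - \frac{1}{25} = \left(G^{2} + W^{2}\right) - \frac{1}{25} = - \frac{1}{25} + G^{2} + W^{2}$)
$\left(x{\left(\left(0 + 2\right) \left(-2\right),58 \right)} + 2771\right) + 1200 = \left(\left(- \frac{1}{25} + \left(\left(0 + 2\right) \left(-2\right)\right)^{2} + 58^{2}\right) + 2771\right) + 1200 = \left(\left(- \frac{1}{25} + \left(2 \left(-2\right)\right)^{2} + 3364\right) + 2771\right) + 1200 = \left(\left(- \frac{1}{25} + \left(-4\right)^{2} + 3364\right) + 2771\right) + 1200 = \left(\left(- \frac{1}{25} + 16 + 3364\right) + 2771\right) + 1200 = \left(\frac{84499}{25} + 2771\right) + 1200 = \frac{153774}{25} + 1200 = \frac{183774}{25}$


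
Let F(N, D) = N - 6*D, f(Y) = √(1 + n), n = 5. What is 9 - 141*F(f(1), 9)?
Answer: 7623 - 141*√6 ≈ 7277.6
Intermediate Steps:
f(Y) = √6 (f(Y) = √(1 + 5) = √6)
F(N, D) = N - 6*D
9 - 141*F(f(1), 9) = 9 - 141*(√6 - 6*9) = 9 - 141*(√6 - 54) = 9 - 141*(-54 + √6) = 9 + (7614 - 141*√6) = 7623 - 141*√6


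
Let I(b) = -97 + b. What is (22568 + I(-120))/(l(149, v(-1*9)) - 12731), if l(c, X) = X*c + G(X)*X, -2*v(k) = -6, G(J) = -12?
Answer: -3193/1760 ≈ -1.8142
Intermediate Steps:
v(k) = 3 (v(k) = -1/2*(-6) = 3)
l(c, X) = -12*X + X*c (l(c, X) = X*c - 12*X = -12*X + X*c)
(22568 + I(-120))/(l(149, v(-1*9)) - 12731) = (22568 + (-97 - 120))/(3*(-12 + 149) - 12731) = (22568 - 217)/(3*137 - 12731) = 22351/(411 - 12731) = 22351/(-12320) = 22351*(-1/12320) = -3193/1760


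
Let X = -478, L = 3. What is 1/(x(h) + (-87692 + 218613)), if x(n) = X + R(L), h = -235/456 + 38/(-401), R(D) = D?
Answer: 1/130446 ≈ 7.6660e-6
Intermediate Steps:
h = -111563/182856 (h = -235*1/456 + 38*(-1/401) = -235/456 - 38/401 = -111563/182856 ≈ -0.61011)
x(n) = -475 (x(n) = -478 + 3 = -475)
1/(x(h) + (-87692 + 218613)) = 1/(-475 + (-87692 + 218613)) = 1/(-475 + 130921) = 1/130446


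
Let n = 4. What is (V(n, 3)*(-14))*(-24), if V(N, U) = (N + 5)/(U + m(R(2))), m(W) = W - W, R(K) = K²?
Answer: 1008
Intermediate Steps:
m(W) = 0
V(N, U) = (5 + N)/U (V(N, U) = (N + 5)/(U + 0) = (5 + N)/U)
(V(n, 3)*(-14))*(-24) = (((5 + 4)/3)*(-14))*(-24) = (((⅓)*9)*(-14))*(-24) = (3*(-14))*(-24) = -42*(-24) = 1008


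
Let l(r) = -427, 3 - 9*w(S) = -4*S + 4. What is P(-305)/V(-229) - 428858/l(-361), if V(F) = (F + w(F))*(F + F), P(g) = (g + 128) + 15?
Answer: 292464548113/291197774 ≈ 1004.4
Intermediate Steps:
w(S) = -⅑ + 4*S/9 (w(S) = ⅓ - (-4*S + 4)/9 = ⅓ - (4 - 4*S)/9 = ⅓ + (-4/9 + 4*S/9) = -⅑ + 4*S/9)
P(g) = 143 + g (P(g) = (128 + g) + 15 = 143 + g)
V(F) = 2*F*(-⅑ + 13*F/9) (V(F) = (F + (-⅑ + 4*F/9))*(F + F) = (-⅑ + 13*F/9)*(2*F) = 2*F*(-⅑ + 13*F/9))
P(-305)/V(-229) - 428858/l(-361) = (143 - 305)/(((2/9)*(-229)*(-1 + 13*(-229)))) - 428858/(-427) = -162*(-9/(458*(-1 - 2977))) - 428858*(-1/427) = -162/((2/9)*(-229)*(-2978)) + 428858/427 = -162/1363924/9 + 428858/427 = -162*9/1363924 + 428858/427 = -729/681962 + 428858/427 = 292464548113/291197774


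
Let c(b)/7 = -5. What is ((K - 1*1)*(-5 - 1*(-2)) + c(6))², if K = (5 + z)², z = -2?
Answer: 3481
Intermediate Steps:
c(b) = -35 (c(b) = 7*(-5) = -35)
K = 9 (K = (5 - 2)² = 3² = 9)
((K - 1*1)*(-5 - 1*(-2)) + c(6))² = ((9 - 1*1)*(-5 - 1*(-2)) - 35)² = ((9 - 1)*(-5 + 2) - 35)² = (8*(-3) - 35)² = (-24 - 35)² = (-59)² = 3481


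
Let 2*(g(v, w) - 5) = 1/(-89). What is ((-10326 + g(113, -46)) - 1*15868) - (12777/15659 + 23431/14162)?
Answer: -258469081621532/9868442731 ≈ -26191.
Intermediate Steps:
g(v, w) = 889/178 (g(v, w) = 5 + (1/2)/(-89) = 5 + (1/2)*(-1/89) = 5 - 1/178 = 889/178)
((-10326 + g(113, -46)) - 1*15868) - (12777/15659 + 23431/14162) = ((-10326 + 889/178) - 1*15868) - (12777/15659 + 23431/14162) = (-1837139/178 - 15868) - (12777*(1/15659) + 23431*(1/14162)) = -4661643/178 - (12777/15659 + 23431/14162) = -4661643/178 - 1*547853903/221762758 = -4661643/178 - 547853903/221762758 = -258469081621532/9868442731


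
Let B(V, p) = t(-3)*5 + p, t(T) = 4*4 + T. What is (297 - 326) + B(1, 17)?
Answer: 53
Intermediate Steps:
t(T) = 16 + T
B(V, p) = 65 + p (B(V, p) = (16 - 3)*5 + p = 13*5 + p = 65 + p)
(297 - 326) + B(1, 17) = (297 - 326) + (65 + 17) = -29 + 82 = 53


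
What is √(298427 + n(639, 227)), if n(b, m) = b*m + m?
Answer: 11*√3667 ≈ 666.11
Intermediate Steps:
n(b, m) = m + b*m
√(298427 + n(639, 227)) = √(298427 + 227*(1 + 639)) = √(298427 + 227*640) = √(298427 + 145280) = √443707 = 11*√3667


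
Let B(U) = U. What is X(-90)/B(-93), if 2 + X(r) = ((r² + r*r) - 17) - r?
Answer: -16271/93 ≈ -174.96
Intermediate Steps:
X(r) = -19 - r + 2*r² (X(r) = -2 + (((r² + r*r) - 17) - r) = -2 + (((r² + r²) - 17) - r) = -2 + ((2*r² - 17) - r) = -2 + ((-17 + 2*r²) - r) = -2 + (-17 - r + 2*r²) = -19 - r + 2*r²)
X(-90)/B(-93) = (-19 - 1*(-90) + 2*(-90)²)/(-93) = (-19 + 90 + 2*8100)*(-1/93) = (-19 + 90 + 16200)*(-1/93) = 16271*(-1/93) = -16271/93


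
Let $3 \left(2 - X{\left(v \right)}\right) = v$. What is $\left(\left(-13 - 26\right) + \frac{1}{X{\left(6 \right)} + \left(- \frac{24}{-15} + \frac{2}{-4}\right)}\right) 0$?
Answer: $0$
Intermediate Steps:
$X{\left(v \right)} = 2 - \frac{v}{3}$
$\left(\left(-13 - 26\right) + \frac{1}{X{\left(6 \right)} + \left(- \frac{24}{-15} + \frac{2}{-4}\right)}\right) 0 = \left(\left(-13 - 26\right) + \frac{1}{\left(2 - 2\right) + \left(- \frac{24}{-15} + \frac{2}{-4}\right)}\right) 0 = \left(\left(-13 - 26\right) + \frac{1}{\left(2 - 2\right) + \left(\left(-24\right) \left(- \frac{1}{15}\right) + 2 \left(- \frac{1}{4}\right)\right)}\right) 0 = \left(-39 + \frac{1}{0 + \left(\frac{8}{5} - \frac{1}{2}\right)}\right) 0 = \left(-39 + \frac{1}{0 + \frac{11}{10}}\right) 0 = \left(-39 + \frac{1}{\frac{11}{10}}\right) 0 = \left(-39 + \frac{10}{11}\right) 0 = \left(- \frac{419}{11}\right) 0 = 0$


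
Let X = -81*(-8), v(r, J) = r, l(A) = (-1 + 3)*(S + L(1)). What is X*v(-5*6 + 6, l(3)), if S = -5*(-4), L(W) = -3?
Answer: -15552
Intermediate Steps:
S = 20
l(A) = 34 (l(A) = (-1 + 3)*(20 - 3) = 2*17 = 34)
X = 648
X*v(-5*6 + 6, l(3)) = 648*(-5*6 + 6) = 648*(-30 + 6) = 648*(-24) = -15552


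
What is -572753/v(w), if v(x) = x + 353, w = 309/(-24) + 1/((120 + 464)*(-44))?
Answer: -14717461088/8739851 ≈ -1683.9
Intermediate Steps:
w = -330837/25696 (w = 309*(-1/24) - 1/44/584 = -103/8 + (1/584)*(-1/44) = -103/8 - 1/25696 = -330837/25696 ≈ -12.875)
v(x) = 353 + x
-572753/v(w) = -572753/(353 - 330837/25696) = -572753/8739851/25696 = -572753*25696/8739851 = -14717461088/8739851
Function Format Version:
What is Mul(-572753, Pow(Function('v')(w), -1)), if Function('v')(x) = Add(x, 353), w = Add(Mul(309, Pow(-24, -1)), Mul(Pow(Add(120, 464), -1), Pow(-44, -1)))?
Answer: Rational(-14717461088, 8739851) ≈ -1683.9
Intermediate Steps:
w = Rational(-330837, 25696) (w = Add(Mul(309, Rational(-1, 24)), Mul(Pow(584, -1), Rational(-1, 44))) = Add(Rational(-103, 8), Mul(Rational(1, 584), Rational(-1, 44))) = Add(Rational(-103, 8), Rational(-1, 25696)) = Rational(-330837, 25696) ≈ -12.875)
Function('v')(x) = Add(353, x)
Mul(-572753, Pow(Function('v')(w), -1)) = Mul(-572753, Pow(Add(353, Rational(-330837, 25696)), -1)) = Mul(-572753, Pow(Rational(8739851, 25696), -1)) = Mul(-572753, Rational(25696, 8739851)) = Rational(-14717461088, 8739851)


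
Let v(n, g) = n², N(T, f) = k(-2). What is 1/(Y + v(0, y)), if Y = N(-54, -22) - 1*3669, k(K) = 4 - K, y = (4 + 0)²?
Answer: -1/3663 ≈ -0.00027300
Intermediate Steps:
y = 16 (y = 4² = 16)
N(T, f) = 6 (N(T, f) = 4 - 1*(-2) = 4 + 2 = 6)
Y = -3663 (Y = 6 - 1*3669 = 6 - 3669 = -3663)
1/(Y + v(0, y)) = 1/(-3663 + 0²) = 1/(-3663 + 0) = 1/(-3663) = -1/3663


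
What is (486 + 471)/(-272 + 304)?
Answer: 957/32 ≈ 29.906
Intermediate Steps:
(486 + 471)/(-272 + 304) = 957/32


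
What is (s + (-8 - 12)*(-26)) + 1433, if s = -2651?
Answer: -698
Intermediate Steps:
(s + (-8 - 12)*(-26)) + 1433 = (-2651 + (-8 - 12)*(-26)) + 1433 = (-2651 - 20*(-26)) + 1433 = (-2651 + 520) + 1433 = -2131 + 1433 = -698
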